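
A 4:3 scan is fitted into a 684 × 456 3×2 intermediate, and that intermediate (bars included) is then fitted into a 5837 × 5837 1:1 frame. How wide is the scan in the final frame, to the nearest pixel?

Inside the 684×456 canvas the scan is height-limited at 608.00 × 456.00.
The 3×2 canvas is width-limited in 5837×5837, giving 5837.00 × 3891.33; scale factor 8.5336.
Applying the same ×8.5336: 608.00 → 5188.44.

5188 px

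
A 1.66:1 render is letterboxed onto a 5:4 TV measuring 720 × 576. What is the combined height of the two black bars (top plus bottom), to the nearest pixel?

1.66:1 is wider than 5:4, so it spans the full width.
The render is 720 / 1.660 ≈ 433.73 px tall.
Leftover height: 576 − 433.73 = 142.27 px.

142 px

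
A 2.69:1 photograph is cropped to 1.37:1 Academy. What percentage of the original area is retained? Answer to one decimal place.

50.9%

Going from 2.69:1 to 1.37:1 Academy means cutting width while keeping height.
(1.370)/(2.690) ≈ 0.509 of the area survives.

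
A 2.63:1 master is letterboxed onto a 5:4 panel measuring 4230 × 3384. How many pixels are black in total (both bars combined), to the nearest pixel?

7510936 pixels

2.63:1 (2.630) > 5:4 (1.250), so the master fills the width.
Content height = 4230 / 2.630 ≈ 1608.3650 px.
Black = 3384 − 1608.3650 = 1775.6350 px.
That's 1775.6350 × 4230 ≈ 7510936 black pixels.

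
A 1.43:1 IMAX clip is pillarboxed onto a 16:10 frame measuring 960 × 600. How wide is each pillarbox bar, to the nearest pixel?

51 px

1.43:1 IMAX (1.430) < 16:10 (1.600), so the clip fills the height.
The clip is 600 × 1.430 ≈ 858.00 px wide.
Black = 960 − 858.00 = 102.00 px, or 51.00 per bar.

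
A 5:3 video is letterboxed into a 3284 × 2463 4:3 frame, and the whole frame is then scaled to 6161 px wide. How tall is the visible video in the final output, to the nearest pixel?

At 3284×2463 the video is width-limited, so height = 3284 × 3/5 ≈ 1970.40 px.
The frame scales by 6161/3284 = 1.8761; 1970.40 × 1.8761 ≈ 3696.60 px.

3697 px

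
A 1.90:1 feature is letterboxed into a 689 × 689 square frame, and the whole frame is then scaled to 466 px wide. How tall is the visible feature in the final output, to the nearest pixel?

In the 689×689 frame the feature fills the width: height = 689 / 1.900 ≈ 362.63 px.
Scaling 689 → 466 is ×0.6763, so the height becomes 362.63 × 0.6763 ≈ 245.26 px.

245 px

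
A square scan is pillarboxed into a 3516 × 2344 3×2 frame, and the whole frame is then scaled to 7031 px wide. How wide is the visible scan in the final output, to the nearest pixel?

4687 px

In the 3516×2344 frame the scan fills the height: width = 2344 × 1/1 ≈ 2344.00 px.
Resizing to 7031 px wide multiplies everything by 1.9997: 2344.00 → 4687.33 px.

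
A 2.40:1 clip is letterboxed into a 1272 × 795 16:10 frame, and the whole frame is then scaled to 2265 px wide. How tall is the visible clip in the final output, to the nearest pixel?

In the 1272×795 frame the clip fills the width: height = 1272 / 2.400 ≈ 530.00 px.
The frame scales by 2265/1272 = 1.7807; 530.00 × 1.7807 ≈ 943.75 px.

944 px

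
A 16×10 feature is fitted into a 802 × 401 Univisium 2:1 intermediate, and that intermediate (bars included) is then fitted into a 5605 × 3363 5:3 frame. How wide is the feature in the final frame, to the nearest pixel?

4484 px

First fit — 16×10 into 802×401 spans the height: 641.60 × 401.00.
Univisium 2:1 in 5605×3363: fills the width, so the intermediate becomes 5605.00 × 2802.50 — a scale of ×6.9888.
The feature scales with it: width 641.60 × 6.9888 ≈ 4484.00.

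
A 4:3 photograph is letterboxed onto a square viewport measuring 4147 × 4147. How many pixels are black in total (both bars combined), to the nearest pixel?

4:3 is wider than square, so it spans the full width.
The photograph is 4147 × 3/4 ≈ 3110.2500 px tall.
Leftover height: 4147 − 3110.2500 = 1036.7500 px.
Across the 4147-px span: 1036.7500 × 4147 ≈ 4299402 px.

4299402 pixels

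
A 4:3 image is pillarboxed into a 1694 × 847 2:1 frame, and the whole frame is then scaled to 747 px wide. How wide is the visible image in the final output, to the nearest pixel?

498 px

In the 1694×847 frame the image fills the height: width = 847 × 4/3 ≈ 1129.33 px.
Scaling 1694 → 747 is ×0.4410, so the width becomes 1129.33 × 0.4410 ≈ 498.00 px.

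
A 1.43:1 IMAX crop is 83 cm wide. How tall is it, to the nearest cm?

58 cm

Height = 83 / 1.430 = 58.04.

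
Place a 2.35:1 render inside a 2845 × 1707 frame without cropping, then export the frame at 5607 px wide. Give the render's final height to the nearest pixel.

2386 px

Fitted into 2845×1707, the render spans the width; its height is 2845 / 2.350 ≈ 1210.64 px.
Scaling 2845 → 5607 is ×1.9708, so the height becomes 1210.64 × 1.9708 ≈ 2385.96 px.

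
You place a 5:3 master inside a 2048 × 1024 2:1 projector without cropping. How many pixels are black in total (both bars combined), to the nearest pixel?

349525 pixels

5:3 is narrower than 2:1, so it spans the full height.
That makes the image 1706.6667 px wide (1024 × 5/3).
2048 − 1706.6667 = 341.3333 px of bars.
That's 341.3333 × 1024 ≈ 349525 black pixels.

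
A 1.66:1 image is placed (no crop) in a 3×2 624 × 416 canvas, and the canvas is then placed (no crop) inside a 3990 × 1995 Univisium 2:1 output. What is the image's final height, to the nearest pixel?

1.66:1 in 624×416: fills the width, so the image is 624.00 × 375.90.
Second fit — the 3×2 canvas into 3990×1995 spans the height: 2992.50 × 1995.00 (×4.7957 from 624×416).
The image scales with it: height 375.90 × 4.7957 ≈ 1802.71.

1803 px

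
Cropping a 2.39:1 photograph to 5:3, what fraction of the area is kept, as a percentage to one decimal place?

The height stays; only width is cut (since 5:3 is narrower than 2.39:1).
Fraction kept = (1.667)/(2.390) ≈ 69.74%.

69.7%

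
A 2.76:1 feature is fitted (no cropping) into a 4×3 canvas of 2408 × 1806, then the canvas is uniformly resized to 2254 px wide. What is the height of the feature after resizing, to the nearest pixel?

At 2408×1806 the feature is width-limited, so height = 2408 / 2.760 ≈ 872.46 px.
Scaling 2408 → 2254 is ×0.9360, so the height becomes 872.46 × 0.9360 ≈ 816.67 px.

817 px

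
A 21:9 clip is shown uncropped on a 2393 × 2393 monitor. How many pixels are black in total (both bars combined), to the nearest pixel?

21:9 is wider than square, so it spans the full width.
That makes the image 1025.5714 px tall (2393 × 9/21).
2393 − 1025.5714 = 1367.4286 px of bars.
Across the 2393-px span: 1367.4286 × 2393 ≈ 3272257 px.

3272257 pixels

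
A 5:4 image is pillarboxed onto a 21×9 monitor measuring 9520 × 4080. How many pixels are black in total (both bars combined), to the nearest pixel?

18033600 pixels

5:4 (1.250) < 21×9 (2.333), so the image fills the height.
The image is 4080 × 5/4 ≈ 5100.0000 px wide.
Leftover width: 9520 − 5100.0000 = 4420.0000 px.
That's 4420.0000 × 4080 ≈ 18033600 black pixels.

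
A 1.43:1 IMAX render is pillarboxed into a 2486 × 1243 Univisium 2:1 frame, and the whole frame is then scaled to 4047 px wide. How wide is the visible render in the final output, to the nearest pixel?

Fitted into 2486×1243, the render spans the height; its width is 1243 × 1.430 ≈ 1777.49 px.
Scaling 2486 → 4047 is ×1.6279, so the width becomes 1777.49 × 1.6279 ≈ 2893.61 px.

2894 px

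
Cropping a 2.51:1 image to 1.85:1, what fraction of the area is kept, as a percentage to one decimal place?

73.7%

Going from 2.51:1 to 1.85:1 means cutting width while keeping height.
Area ratio = (1.850)/(2.510) = 73.71% retained.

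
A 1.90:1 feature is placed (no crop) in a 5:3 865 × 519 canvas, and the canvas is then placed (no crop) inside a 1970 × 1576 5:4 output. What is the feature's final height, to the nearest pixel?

1037 px

First fit — 1.90:1 into 865×519 spans the width: 865.00 × 455.26.
5:3 in 1970×1576: fills the width, so the intermediate becomes 1970.00 × 1182.00 — a scale of ×2.2775.
The feature scales with it: height 455.26 × 2.2775 ≈ 1036.84.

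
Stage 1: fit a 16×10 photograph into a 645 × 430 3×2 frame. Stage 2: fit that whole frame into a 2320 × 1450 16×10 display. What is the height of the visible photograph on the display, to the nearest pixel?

1359 px

16×10 in 645×430: fills the width, so the photograph is 645.00 × 403.12.
3×2 in 2320×1450: fills the height, so the intermediate becomes 2175.00 × 1450.00 — a scale of ×3.3721.
Applying the same ×3.3721: 403.12 → 1359.38.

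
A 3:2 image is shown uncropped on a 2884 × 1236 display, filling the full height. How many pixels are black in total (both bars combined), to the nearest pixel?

That makes the image 1854.0000 px wide (1236 × 3/2).
Leftover width: 2884 − 1854.0000 = 1030.0000 px.
That's 1030.0000 × 1236 ≈ 1273080 black pixels.

1273080 pixels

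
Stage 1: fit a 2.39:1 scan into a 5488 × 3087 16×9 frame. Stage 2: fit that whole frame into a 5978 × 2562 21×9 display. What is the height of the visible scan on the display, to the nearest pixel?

2.39:1 in 5488×3087: fills the width, so the scan is 5488.00 × 2296.23.
16×9 in 5978×2562: fills the height, so the intermediate becomes 4554.67 × 2562.00 — a scale of ×0.8299.
So the scan's height is 2296.23 × 0.8299 ≈ 1905.72.

1906 px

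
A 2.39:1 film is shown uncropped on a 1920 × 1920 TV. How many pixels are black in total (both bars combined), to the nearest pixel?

2143973 pixels

2.39:1 is wider than 1:1, so it spans the full width.
That makes the image 803.3473 px tall (1920 / 2.390).
Black = 1920 − 803.3473 = 1116.6527 px.
Across the 1920-px span: 1116.6527 × 1920 ≈ 2143973 px.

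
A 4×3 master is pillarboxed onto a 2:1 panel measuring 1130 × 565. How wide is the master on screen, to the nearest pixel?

4×3 (1.333) < 2:1 (2.000), so the master fills the height.
That makes the image 753.33 px wide (565 × 4/3).

753 px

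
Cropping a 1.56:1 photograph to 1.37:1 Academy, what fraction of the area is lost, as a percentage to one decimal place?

The height stays; only width is cut (since 1.37:1 Academy is narrower than 1.56:1).
(1.370)/(1.560) ≈ 0.878 of the area survives, leaving 12.18% discarded.

12.2%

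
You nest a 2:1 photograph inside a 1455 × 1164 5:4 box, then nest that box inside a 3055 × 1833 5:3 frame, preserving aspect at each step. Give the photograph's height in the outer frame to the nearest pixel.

1146 px

First fit — 2:1 into 1455×1164 spans the width: 1455.00 × 727.50.
5:4 in 3055×1833: fills the height, so the intermediate becomes 2291.25 × 1833.00 — a scale of ×1.5747.
The photograph scales with it: height 727.50 × 1.5747 ≈ 1145.62.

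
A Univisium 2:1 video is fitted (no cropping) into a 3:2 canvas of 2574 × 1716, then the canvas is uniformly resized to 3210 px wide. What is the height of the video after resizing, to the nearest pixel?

At 2574×1716 the video is width-limited, so height = 2574 × 1/2 ≈ 1287.00 px.
The frame scales by 3210/2574 = 1.2471; 1287.00 × 1.2471 ≈ 1605.00 px.

1605 px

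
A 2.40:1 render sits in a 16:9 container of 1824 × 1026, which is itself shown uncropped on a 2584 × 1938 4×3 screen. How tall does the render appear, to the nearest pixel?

2.40:1 in 1824×1026: fills the width, so the render is 1824.00 × 760.00.
Second fit — the 16:9 canvas into 2584×1938 spans the width: 2584.00 × 1453.50 (×1.4167 from 1824×1026).
Applying the same ×1.4167: 760.00 → 1076.67.

1077 px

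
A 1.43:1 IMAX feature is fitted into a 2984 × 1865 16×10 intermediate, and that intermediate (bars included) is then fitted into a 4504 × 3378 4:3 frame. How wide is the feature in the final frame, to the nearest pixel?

4025 px

Inside the 2984×1865 canvas the feature is height-limited at 2666.95 × 1865.00.
The 16×10 canvas is width-limited in 4504×3378, giving 4504.00 × 2815.00; scale factor 1.5094.
So the feature's width is 2666.95 × 1.5094 ≈ 4025.45.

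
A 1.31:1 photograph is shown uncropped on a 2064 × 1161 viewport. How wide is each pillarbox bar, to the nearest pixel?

272 px

1.31:1 is narrower than 16×9, so it spans the full height.
The photograph is 1161 × 1.310 ≈ 1520.91 px wide.
Black = 2064 − 1520.91 = 543.09 px, or 271.55 per bar.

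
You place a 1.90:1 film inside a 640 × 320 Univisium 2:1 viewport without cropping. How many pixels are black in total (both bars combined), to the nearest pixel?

1.90:1 is narrower than Univisium 2:1, so it spans the full height.
That makes the image 608.0000 px wide (320 × 1.900).
Leftover width: 640 − 608.0000 = 32.0000 px.
Bar area = 32.0000 × 320 ≈ 10240 px.

10240 pixels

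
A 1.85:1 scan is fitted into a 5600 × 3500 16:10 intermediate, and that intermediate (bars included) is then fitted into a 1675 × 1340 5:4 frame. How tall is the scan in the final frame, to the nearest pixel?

905 px

1.85:1 in 5600×3500: fills the width, so the scan is 5600.00 × 3027.03.
The 16:10 canvas is width-limited in 1675×1340, giving 1675.00 × 1046.88; scale factor 0.2991.
So the scan's height is 3027.03 × 0.2991 ≈ 905.41.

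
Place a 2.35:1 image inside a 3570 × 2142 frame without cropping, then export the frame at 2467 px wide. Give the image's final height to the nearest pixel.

Fitted into 3570×2142, the image spans the width; its height is 3570 / 2.350 ≈ 1519.15 px.
The frame scales by 2467/3570 = 0.6910; 1519.15 × 0.6910 ≈ 1049.79 px.

1050 px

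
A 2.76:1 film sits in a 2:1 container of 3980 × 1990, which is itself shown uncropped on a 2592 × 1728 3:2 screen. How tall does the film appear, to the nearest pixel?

939 px

2.76:1 in 3980×1990: fills the width, so the film is 3980.00 × 1442.03.
Second fit — the 2:1 canvas into 2592×1728 spans the width: 2592.00 × 1296.00 (×0.6513 from 3980×1990).
The film scales with it: height 1442.03 × 0.6513 ≈ 939.13.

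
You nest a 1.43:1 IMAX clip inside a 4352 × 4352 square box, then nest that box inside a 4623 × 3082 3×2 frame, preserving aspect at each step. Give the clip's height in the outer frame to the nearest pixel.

2155 px

Inside the 4352×4352 canvas the clip is width-limited at 4352.00 × 3043.36.
Second fit — the square canvas into 4623×3082 spans the height: 3082.00 × 3082.00 (×0.7082 from 4352×4352).
The clip scales with it: height 3043.36 × 0.7082 ≈ 2155.24.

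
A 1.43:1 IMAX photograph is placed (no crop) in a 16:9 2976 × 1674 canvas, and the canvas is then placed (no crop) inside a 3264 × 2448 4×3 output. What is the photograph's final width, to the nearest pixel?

2625 px

Inside the 2976×1674 canvas the photograph is height-limited at 2393.82 × 1674.00.
The 16:9 canvas is width-limited in 3264×2448, giving 3264.00 × 1836.00; scale factor 1.0968.
The photograph scales with it: width 2393.82 × 1.0968 ≈ 2625.48.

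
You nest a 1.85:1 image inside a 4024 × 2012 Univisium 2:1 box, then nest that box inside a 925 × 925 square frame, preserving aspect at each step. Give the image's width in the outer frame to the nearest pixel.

First fit — 1.85:1 into 4024×2012 spans the height: 3722.20 × 2012.00.
Second fit — the Univisium 2:1 canvas into 925×925 spans the width: 925.00 × 462.50 (×0.2299 from 4024×2012).
So the image's width is 3722.20 × 0.2299 ≈ 855.62.

856 px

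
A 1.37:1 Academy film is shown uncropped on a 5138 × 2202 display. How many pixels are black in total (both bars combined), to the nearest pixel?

4671015 pixels

Since 1.370 < 2.333, the film is height-limited.
The film is 2202 × 1.370 ≈ 3016.7400 px wide.
Black = 5138 − 3016.7400 = 2121.2600 px.
Across the 2202-px span: 2121.2600 × 2202 ≈ 4671015 px.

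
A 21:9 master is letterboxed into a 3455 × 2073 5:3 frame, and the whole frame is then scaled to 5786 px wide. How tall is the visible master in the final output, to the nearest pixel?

2480 px

In the 3455×2073 frame the master fills the width: height = 3455 × 9/21 ≈ 1480.71 px.
The frame scales by 5786/3455 = 1.6747; 1480.71 × 1.6747 ≈ 2479.71 px.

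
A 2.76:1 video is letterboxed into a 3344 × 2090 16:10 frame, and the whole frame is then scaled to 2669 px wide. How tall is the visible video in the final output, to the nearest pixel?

In the 3344×2090 frame the video fills the width: height = 3344 / 2.760 ≈ 1211.59 px.
Scaling 3344 → 2669 is ×0.7981, so the height becomes 1211.59 × 0.7981 ≈ 967.03 px.

967 px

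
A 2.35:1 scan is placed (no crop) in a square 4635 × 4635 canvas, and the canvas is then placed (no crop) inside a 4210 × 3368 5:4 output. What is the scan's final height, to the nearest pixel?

First fit — 2.35:1 into 4635×4635 spans the width: 4635.00 × 1972.34.
Second fit — the square canvas into 4210×3368 spans the height: 3368.00 × 3368.00 (×0.7266 from 4635×4635).
So the scan's height is 1972.34 × 0.7266 ≈ 1433.19.

1433 px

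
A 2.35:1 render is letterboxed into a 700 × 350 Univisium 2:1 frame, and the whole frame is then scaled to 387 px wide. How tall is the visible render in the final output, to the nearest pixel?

165 px

At 700×350 the render is width-limited, so height = 700 / 2.350 ≈ 297.87 px.
Scaling 700 → 387 is ×0.5529, so the height becomes 297.87 × 0.5529 ≈ 164.68 px.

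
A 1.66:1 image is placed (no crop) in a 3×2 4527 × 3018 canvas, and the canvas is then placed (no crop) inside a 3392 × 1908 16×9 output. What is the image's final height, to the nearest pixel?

First fit — 1.66:1 into 4527×3018 spans the width: 4527.00 × 2727.11.
Second fit — the 3×2 canvas into 3392×1908 spans the height: 2862.00 × 1908.00 (×0.6322 from 4527×3018).
So the image's height is 2727.11 × 0.6322 ≈ 1724.10.

1724 px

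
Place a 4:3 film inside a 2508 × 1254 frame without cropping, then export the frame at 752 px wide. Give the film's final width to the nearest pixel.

501 px

In the 2508×1254 frame the film fills the height: width = 1254 × 4/3 ≈ 1672.00 px.
The frame scales by 752/2508 = 0.2998; 1672.00 × 0.2998 ≈ 501.33 px.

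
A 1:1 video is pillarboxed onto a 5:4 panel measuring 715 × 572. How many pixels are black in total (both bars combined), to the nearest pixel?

81796 pixels

1:1 is narrower than 5:4, so it spans the full height.
That makes the image 572.0000 px wide (572 × 1/1).
715 − 572.0000 = 143.0000 px of bars.
Across the 572-px span: 143.0000 × 572 ≈ 81796 px.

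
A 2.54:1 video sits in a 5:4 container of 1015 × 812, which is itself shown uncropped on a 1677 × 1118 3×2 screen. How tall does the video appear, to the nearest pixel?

Inside the 1015×812 canvas the video is width-limited at 1015.00 × 399.61.
Second fit — the 5:4 canvas into 1677×1118 spans the height: 1397.50 × 1118.00 (×1.3768 from 1015×812).
The video scales with it: height 399.61 × 1.3768 ≈ 550.20.

550 px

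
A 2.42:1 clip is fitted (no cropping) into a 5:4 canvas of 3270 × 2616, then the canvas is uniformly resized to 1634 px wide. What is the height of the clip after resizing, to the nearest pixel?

675 px

Fitted into 3270×2616, the clip spans the width; its height is 3270 / 2.420 ≈ 1351.24 px.
The frame scales by 1634/3270 = 0.4997; 1351.24 × 0.4997 ≈ 675.21 px.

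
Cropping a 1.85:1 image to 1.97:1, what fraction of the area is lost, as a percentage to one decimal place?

6.1%

The width stays; only height is cut (since 1.97:1 is wider than 1.85:1).
Area ratio = (1.850)/(1.970) = 93.91%; the remaining 6.09% is cropped out.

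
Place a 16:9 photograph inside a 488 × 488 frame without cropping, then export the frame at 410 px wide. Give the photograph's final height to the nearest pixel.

Fitted into 488×488, the photograph spans the width; its height is 488 × 9/16 ≈ 274.50 px.
The frame scales by 410/488 = 0.8402; 274.50 × 0.8402 ≈ 230.62 px.

231 px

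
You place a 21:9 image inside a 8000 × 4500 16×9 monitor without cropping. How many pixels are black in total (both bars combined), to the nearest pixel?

Since 2.333 > 1.778, the image is width-limited.
Content height = 8000 × 9/21 ≈ 3428.5714 px.
4500 − 3428.5714 = 1071.4286 px of bars.
That's 1071.4286 × 8000 ≈ 8571429 black pixels.

8571429 pixels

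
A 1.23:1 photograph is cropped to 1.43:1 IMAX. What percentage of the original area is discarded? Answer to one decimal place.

Going from 1.23:1 to 1.43:1 IMAX means cutting height while keeping width.
Area ratio = (1.230)/(1.430) = 86.01%; the remaining 13.99% is cropped out.

14.0%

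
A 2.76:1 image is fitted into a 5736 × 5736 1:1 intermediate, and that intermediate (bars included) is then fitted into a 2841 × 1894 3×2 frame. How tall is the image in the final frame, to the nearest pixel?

First fit — 2.76:1 into 5736×5736 spans the width: 5736.00 × 2078.26.
1:1 in 2841×1894: fills the height, so the intermediate becomes 1894.00 × 1894.00 — a scale of ×0.3302.
Applying the same ×0.3302: 2078.26 → 686.23.

686 px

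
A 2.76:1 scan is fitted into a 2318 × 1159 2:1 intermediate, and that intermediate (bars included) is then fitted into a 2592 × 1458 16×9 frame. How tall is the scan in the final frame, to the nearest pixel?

First fit — 2.76:1 into 2318×1159 spans the width: 2318.00 × 839.86.
The 2:1 canvas is width-limited in 2592×1458, giving 2592.00 × 1296.00; scale factor 1.1182.
So the scan's height is 839.86 × 1.1182 ≈ 939.13.

939 px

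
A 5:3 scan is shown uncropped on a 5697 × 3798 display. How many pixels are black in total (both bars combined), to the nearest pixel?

Since 1.667 > 1.500, the scan is width-limited.
The scan is 5697 × 3/5 ≈ 3418.2000 px tall.
3798 − 3418.2000 = 379.8000 px of bars.
Bar area = 379.8000 × 5697 ≈ 2163721 px.

2163721 pixels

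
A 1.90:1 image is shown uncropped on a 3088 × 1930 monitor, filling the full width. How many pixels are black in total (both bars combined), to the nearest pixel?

941027 pixels

Content height = 3088 / 1.900 ≈ 1625.2632 px.
Black = 1930 − 1625.2632 = 304.7368 px.
Across the 3088-px span: 304.7368 × 3088 ≈ 941027 px.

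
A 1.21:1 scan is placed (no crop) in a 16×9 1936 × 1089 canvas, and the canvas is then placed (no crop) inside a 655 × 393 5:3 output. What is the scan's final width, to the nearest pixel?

First fit — 1.21:1 into 1936×1089 spans the height: 1317.69 × 1089.00.
Second fit — the 16×9 canvas into 655×393 spans the width: 655.00 × 368.44 (×0.3383 from 1936×1089).
Applying the same ×0.3383: 1317.69 → 445.81.

446 px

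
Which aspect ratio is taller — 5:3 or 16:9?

5:3

5:3 = 1.667 and 16:9 = 1.778; 1.778 > 1.667. The smaller width-to-height ratio is the taller frame.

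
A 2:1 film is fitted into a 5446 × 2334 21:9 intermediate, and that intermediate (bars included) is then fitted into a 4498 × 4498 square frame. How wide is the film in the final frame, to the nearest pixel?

3855 px

Inside the 5446×2334 canvas the film is height-limited at 4668.00 × 2334.00.
21:9 in 4498×4498: fills the width, so the intermediate becomes 4498.00 × 1927.71 — a scale of ×0.8259.
Applying the same ×0.8259: 4668.00 → 3855.43.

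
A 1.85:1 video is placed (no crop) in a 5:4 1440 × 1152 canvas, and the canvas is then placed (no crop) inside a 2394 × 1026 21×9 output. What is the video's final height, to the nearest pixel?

Inside the 1440×1152 canvas the video is width-limited at 1440.00 × 778.38.
The 5:4 canvas is height-limited in 2394×1026, giving 1282.50 × 1026.00; scale factor 0.8906.
So the video's height is 778.38 × 0.8906 ≈ 693.24.

693 px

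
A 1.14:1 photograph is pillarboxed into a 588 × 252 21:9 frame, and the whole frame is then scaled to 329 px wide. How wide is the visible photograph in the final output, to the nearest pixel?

Fitted into 588×252, the photograph spans the height; its width is 252 × 1.140 ≈ 287.28 px.
Resizing to 329 px wide multiplies everything by 0.5595: 287.28 → 160.74 px.

161 px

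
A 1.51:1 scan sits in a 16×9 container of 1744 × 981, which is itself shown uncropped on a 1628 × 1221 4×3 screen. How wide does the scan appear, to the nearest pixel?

1.51:1 in 1744×981: fills the height, so the scan is 1481.31 × 981.00.
16×9 in 1628×1221: fills the width, so the intermediate becomes 1628.00 × 915.75 — a scale of ×0.9335.
The scan scales with it: width 1481.31 × 0.9335 ≈ 1382.78.

1383 px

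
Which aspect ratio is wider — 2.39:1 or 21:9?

2.39:1

2.39 and 21:9 = 2.333; 2.39 > 2.333.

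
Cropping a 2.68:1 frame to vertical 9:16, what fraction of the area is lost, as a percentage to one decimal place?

Going from 2.68:1 to vertical 9:16 means cutting width while keeping height.
Fraction kept = (0.562)/(2.680) ≈ 20.99%, so 79.01% is lost.

79.0%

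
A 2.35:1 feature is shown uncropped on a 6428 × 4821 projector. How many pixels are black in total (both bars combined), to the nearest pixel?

13406757 pixels

2.35:1 (2.350) > 4×3 (1.333), so the feature fills the width.
The feature is 6428 / 2.350 ≈ 2735.3191 px tall.
Leftover height: 4821 − 2735.3191 = 2085.6809 px.
Across the 6428-px span: 2085.6809 × 6428 ≈ 13406757 px.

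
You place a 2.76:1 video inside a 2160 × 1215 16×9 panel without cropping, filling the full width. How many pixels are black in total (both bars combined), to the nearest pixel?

933965 pixels

That makes the image 782.6087 px tall (2160 / 2.760).
Leftover height: 1215 − 782.6087 = 432.3913 px.
Across the 2160-px span: 432.3913 × 2160 ≈ 933965 px.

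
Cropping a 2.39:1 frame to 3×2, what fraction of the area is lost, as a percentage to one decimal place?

3×2 is narrower than 2.39:1, so the crop keeps the full height and trims the width.
Fraction kept = (1.500)/(2.390) ≈ 62.76%, so 37.24% is lost.

37.2%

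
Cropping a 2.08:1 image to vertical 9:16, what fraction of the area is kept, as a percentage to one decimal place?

Going from 2.08:1 to vertical 9:16 means cutting width while keeping height.
(0.562)/(2.080) ≈ 0.270 of the area survives.

27.0%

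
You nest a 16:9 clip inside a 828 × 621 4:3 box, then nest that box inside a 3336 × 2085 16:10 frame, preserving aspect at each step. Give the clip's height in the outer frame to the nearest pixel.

1564 px

First fit — 16:9 into 828×621 spans the width: 828.00 × 465.75.
Second fit — the 4:3 canvas into 3336×2085 spans the height: 2780.00 × 2085.00 (×3.3575 from 828×621).
So the clip's height is 465.75 × 3.3575 ≈ 1563.75.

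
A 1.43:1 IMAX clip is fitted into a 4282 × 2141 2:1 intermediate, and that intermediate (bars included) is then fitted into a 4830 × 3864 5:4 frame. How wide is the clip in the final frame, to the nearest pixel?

Inside the 4282×2141 canvas the clip is height-limited at 3061.63 × 2141.00.
The 2:1 canvas is width-limited in 4830×3864, giving 4830.00 × 2415.00; scale factor 1.1280.
The clip scales with it: width 3061.63 × 1.1280 ≈ 3453.45.

3453 px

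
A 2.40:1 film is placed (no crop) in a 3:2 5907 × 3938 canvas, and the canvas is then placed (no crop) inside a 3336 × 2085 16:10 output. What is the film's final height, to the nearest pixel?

1303 px

Inside the 5907×3938 canvas the film is width-limited at 5907.00 × 2461.25.
The 3:2 canvas is height-limited in 3336×2085, giving 3127.50 × 2085.00; scale factor 0.5295.
So the film's height is 2461.25 × 0.5295 ≈ 1303.12.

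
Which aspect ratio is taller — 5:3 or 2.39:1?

5:3 = 1.667 and 2.39; 2.39 > 1.667. The smaller width-to-height ratio is the taller frame.

5:3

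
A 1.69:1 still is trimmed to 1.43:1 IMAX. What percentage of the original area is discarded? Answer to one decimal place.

15.4%

The height stays; only width is cut (since 1.43:1 IMAX is narrower than 1.69:1).
Area ratio = (1.430)/(1.690) = 84.62%; the remaining 15.38% is cropped out.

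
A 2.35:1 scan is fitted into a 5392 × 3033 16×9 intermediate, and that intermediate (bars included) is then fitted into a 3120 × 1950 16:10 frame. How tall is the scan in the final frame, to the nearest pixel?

2.35:1 in 5392×3033: fills the width, so the scan is 5392.00 × 2294.47.
The 16×9 canvas is width-limited in 3120×1950, giving 3120.00 × 1755.00; scale factor 0.5786.
The scan scales with it: height 2294.47 × 0.5786 ≈ 1327.66.

1328 px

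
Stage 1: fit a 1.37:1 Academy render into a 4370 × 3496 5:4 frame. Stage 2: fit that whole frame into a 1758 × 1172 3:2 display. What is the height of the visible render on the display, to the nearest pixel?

First fit — 1.37:1 Academy into 4370×3496 spans the width: 4370.00 × 3189.78.
Second fit — the 5:4 canvas into 1758×1172 spans the height: 1465.00 × 1172.00 (×0.3352 from 4370×3496).
Applying the same ×0.3352: 3189.78 → 1069.34.

1069 px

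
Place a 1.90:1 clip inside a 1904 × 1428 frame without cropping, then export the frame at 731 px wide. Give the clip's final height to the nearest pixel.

At 1904×1428 the clip is width-limited, so height = 1904 / 1.900 ≈ 1002.11 px.
The frame scales by 731/1904 = 0.3839; 1002.11 × 0.3839 ≈ 384.74 px.

385 px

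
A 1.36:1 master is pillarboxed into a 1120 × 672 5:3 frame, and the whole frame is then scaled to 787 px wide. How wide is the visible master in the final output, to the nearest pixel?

In the 1120×672 frame the master fills the height: width = 672 × 1.360 ≈ 913.92 px.
The frame scales by 787/1120 = 0.7027; 913.92 × 0.7027 ≈ 642.19 px.

642 px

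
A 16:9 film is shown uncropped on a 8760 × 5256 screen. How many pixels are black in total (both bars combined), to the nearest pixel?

Since 1.778 > 1.667, the film is width-limited.
The film is 8760 × 9/16 ≈ 4927.5000 px tall.
Leftover height: 5256 − 4927.5000 = 328.5000 px.
Across the 8760-px span: 328.5000 × 8760 ≈ 2877660 px.

2877660 pixels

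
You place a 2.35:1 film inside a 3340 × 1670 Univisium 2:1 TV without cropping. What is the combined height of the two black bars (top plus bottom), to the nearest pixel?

2.35:1 (2.350) > Univisium 2:1 (2.000), so the film fills the width.
The film is 3340 / 2.350 ≈ 1421.28 px tall.
Black = 1670 − 1421.28 = 248.72 px.

249 px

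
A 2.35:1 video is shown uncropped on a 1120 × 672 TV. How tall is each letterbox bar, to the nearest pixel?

98 px

2.35:1 is wider than 5:3, so it spans the full width.
That makes the image 476.60 px tall (1120 / 2.350).
672 − 476.60 = 195.40 px of bars (97.70 each).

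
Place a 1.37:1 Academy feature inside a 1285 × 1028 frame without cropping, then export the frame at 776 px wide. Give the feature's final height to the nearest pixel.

566 px

Fitted into 1285×1028, the feature spans the width; its height is 1285 / 1.370 ≈ 937.96 px.
Resizing to 776 px wide multiplies everything by 0.6039: 937.96 → 566.42 px.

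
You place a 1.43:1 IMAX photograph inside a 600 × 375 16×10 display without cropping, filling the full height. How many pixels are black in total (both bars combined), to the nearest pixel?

The photograph is 375 × 1.430 ≈ 536.2500 px wide.
Leftover width: 600 − 536.2500 = 63.7500 px.
Across the 375-px span: 63.7500 × 375 ≈ 23906 px.

23906 pixels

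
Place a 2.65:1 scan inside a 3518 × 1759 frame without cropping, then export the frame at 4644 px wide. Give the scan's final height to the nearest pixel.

At 3518×1759 the scan is width-limited, so height = 3518 / 2.650 ≈ 1327.55 px.
Scaling 3518 → 4644 is ×1.3201, so the height becomes 1327.55 × 1.3201 ≈ 1752.45 px.

1752 px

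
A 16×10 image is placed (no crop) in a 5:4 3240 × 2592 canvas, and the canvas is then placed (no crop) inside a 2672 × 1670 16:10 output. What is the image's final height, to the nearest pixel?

1305 px

Inside the 3240×2592 canvas the image is width-limited at 3240.00 × 2025.00.
5:4 in 2672×1670: fills the height, so the intermediate becomes 2087.50 × 1670.00 — a scale of ×0.6443.
The image scales with it: height 2025.00 × 0.6443 ≈ 1304.69.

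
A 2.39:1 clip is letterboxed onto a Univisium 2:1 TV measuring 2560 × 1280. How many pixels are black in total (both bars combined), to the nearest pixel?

2.39:1 (2.390) > Univisium 2:1 (2.000), so the clip fills the width.
That makes the image 1071.1297 px tall (2560 / 2.390).
Leftover height: 1280 − 1071.1297 = 208.8703 px.
Across the 2560-px span: 208.8703 × 2560 ≈ 534708 px.

534708 pixels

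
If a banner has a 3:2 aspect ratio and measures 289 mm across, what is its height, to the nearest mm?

193 mm

289 / 3 × 2 = 192.67.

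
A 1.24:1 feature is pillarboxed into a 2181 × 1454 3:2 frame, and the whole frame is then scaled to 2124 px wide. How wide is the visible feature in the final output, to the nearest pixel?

1756 px

Fitted into 2181×1454, the feature spans the height; its width is 1454 × 1.240 ≈ 1802.96 px.
Scaling 2181 → 2124 is ×0.9739, so the width becomes 1802.96 × 0.9739 ≈ 1755.84 px.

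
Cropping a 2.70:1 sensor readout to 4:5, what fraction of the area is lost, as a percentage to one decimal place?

70.4%

4:5 is narrower than 2.70:1, so the crop keeps the full height and trims the width.
Fraction kept = (0.800)/(2.700) ≈ 29.63%, so 70.37% is lost.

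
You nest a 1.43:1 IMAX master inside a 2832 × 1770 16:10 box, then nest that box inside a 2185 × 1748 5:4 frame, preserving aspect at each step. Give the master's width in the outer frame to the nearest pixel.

1953 px

1.43:1 IMAX in 2832×1770: fills the height, so the master is 2531.10 × 1770.00.
Second fit — the 16:10 canvas into 2185×1748 spans the width: 2185.00 × 1365.62 (×0.7715 from 2832×1770).
Applying the same ×0.7715: 2531.10 → 1952.84.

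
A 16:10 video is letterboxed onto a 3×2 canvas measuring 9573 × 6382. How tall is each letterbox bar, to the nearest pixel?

199 px

16:10 (1.600) > 3×2 (1.500), so the video fills the width.
That makes the image 5983.12 px tall (9573 × 10/16).
Leftover height: 6382 − 5983.12 = 398.88 px → 199.44 each side.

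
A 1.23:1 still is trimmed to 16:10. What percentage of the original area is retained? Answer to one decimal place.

16:10 is wider than 1.23:1, so the crop keeps the full width and trims the height.
(1.230)/(1.600) ≈ 0.769 of the area survives.

76.9%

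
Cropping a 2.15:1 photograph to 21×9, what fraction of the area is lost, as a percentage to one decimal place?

7.9%

The width stays; only height is cut (since 21×9 is wider than 2.15:1).
Area ratio = (2.150)/(2.333) = 92.14%; the remaining 7.86% is cropped out.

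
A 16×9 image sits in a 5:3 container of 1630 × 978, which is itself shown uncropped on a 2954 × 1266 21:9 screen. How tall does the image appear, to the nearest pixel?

1187 px

16×9 in 1630×978: fills the width, so the image is 1630.00 × 916.88.
The 5:3 canvas is height-limited in 2954×1266, giving 2110.00 × 1266.00; scale factor 1.2945.
Applying the same ×1.2945: 916.88 → 1186.88.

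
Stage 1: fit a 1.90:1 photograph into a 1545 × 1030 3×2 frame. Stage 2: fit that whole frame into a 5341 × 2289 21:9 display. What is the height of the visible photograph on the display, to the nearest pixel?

1807 px

Inside the 1545×1030 canvas the photograph is width-limited at 1545.00 × 813.16.
Second fit — the 3×2 canvas into 5341×2289 spans the height: 3433.50 × 2289.00 (×2.2223 from 1545×1030).
So the photograph's height is 813.16 × 2.2223 ≈ 1807.11.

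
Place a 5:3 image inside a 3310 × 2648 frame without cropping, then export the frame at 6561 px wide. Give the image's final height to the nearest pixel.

3937 px

In the 3310×2648 frame the image fills the width: height = 3310 × 3/5 ≈ 1986.00 px.
The frame scales by 6561/3310 = 1.9822; 1986.00 × 1.9822 ≈ 3936.60 px.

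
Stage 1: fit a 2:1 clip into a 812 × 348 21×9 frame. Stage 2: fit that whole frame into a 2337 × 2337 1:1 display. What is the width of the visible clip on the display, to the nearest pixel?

2003 px

2:1 in 812×348: fills the height, so the clip is 696.00 × 348.00.
The 21×9 canvas is width-limited in 2337×2337, giving 2337.00 × 1001.57; scale factor 2.8781.
So the clip's width is 696.00 × 2.8781 ≈ 2003.14.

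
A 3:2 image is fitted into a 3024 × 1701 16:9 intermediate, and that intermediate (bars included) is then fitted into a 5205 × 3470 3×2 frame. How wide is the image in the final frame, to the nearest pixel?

3:2 in 3024×1701: fills the height, so the image is 2551.50 × 1701.00.
The 16:9 canvas is width-limited in 5205×3470, giving 5205.00 × 2927.81; scale factor 1.7212.
The image scales with it: width 2551.50 × 1.7212 ≈ 4391.72.

4392 px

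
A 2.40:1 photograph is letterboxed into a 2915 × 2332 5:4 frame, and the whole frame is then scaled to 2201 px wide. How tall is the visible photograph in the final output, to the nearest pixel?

Fitted into 2915×2332, the photograph spans the width; its height is 2915 / 2.400 ≈ 1214.58 px.
The frame scales by 2201/2915 = 0.7551; 1214.58 × 0.7551 ≈ 917.08 px.

917 px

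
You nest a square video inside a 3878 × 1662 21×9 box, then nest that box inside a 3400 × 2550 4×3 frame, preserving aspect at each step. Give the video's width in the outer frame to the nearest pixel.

Inside the 3878×1662 canvas the video is height-limited at 1662.00 × 1662.00.
The 21×9 canvas is width-limited in 3400×2550, giving 3400.00 × 1457.14; scale factor 0.8767.
The video scales with it: width 1662.00 × 0.8767 ≈ 1457.14.

1457 px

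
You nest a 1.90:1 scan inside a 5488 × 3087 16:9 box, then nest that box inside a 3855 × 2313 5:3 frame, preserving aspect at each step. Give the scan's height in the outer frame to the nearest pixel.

2029 px

1.90:1 in 5488×3087: fills the width, so the scan is 5488.00 × 2888.42.
Second fit — the 16:9 canvas into 3855×2313 spans the width: 3855.00 × 2168.44 (×0.7024 from 5488×3087).
So the scan's height is 2888.42 × 0.7024 ≈ 2028.95.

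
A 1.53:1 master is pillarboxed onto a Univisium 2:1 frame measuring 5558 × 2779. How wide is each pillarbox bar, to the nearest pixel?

Since 1.530 < 2.000, the master is height-limited.
That makes the image 4251.87 px wide (2779 × 1.530).
Leftover width: 5558 − 4251.87 = 1306.13 px → 653.07 each side.

653 px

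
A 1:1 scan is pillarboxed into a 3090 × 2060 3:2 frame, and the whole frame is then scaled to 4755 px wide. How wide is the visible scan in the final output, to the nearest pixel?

3170 px

At 3090×2060 the scan is height-limited, so width = 2060 × 1/1 ≈ 2060.00 px.
The frame scales by 4755/3090 = 1.5388; 2060.00 × 1.5388 ≈ 3170.00 px.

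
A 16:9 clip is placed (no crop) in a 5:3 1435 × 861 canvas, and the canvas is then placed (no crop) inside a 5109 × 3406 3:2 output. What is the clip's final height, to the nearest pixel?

2874 px

First fit — 16:9 into 1435×861 spans the width: 1435.00 × 807.19.
Second fit — the 5:3 canvas into 5109×3406 spans the width: 5109.00 × 3065.40 (×3.5603 from 1435×861).
The clip scales with it: height 807.19 × 3.5603 ≈ 2873.81.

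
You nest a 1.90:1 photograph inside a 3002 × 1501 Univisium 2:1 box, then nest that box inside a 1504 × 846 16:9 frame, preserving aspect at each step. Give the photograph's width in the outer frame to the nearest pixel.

1429 px

Inside the 3002×1501 canvas the photograph is height-limited at 2851.90 × 1501.00.
Univisium 2:1 in 1504×846: fills the width, so the intermediate becomes 1504.00 × 752.00 — a scale of ×0.5010.
The photograph scales with it: width 2851.90 × 0.5010 ≈ 1428.80.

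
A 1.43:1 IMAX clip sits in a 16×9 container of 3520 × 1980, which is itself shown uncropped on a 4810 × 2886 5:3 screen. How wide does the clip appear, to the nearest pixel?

Inside the 3520×1980 canvas the clip is height-limited at 2831.40 × 1980.00.
16×9 in 4810×2886: fills the width, so the intermediate becomes 4810.00 × 2705.62 — a scale of ×1.3665.
Applying the same ×1.3665: 2831.40 → 3869.04.

3869 px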